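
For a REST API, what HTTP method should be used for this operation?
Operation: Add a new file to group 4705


GET = read, POST = create, PUT = update/replace, DELETE = remove
This operation is a create.
POST


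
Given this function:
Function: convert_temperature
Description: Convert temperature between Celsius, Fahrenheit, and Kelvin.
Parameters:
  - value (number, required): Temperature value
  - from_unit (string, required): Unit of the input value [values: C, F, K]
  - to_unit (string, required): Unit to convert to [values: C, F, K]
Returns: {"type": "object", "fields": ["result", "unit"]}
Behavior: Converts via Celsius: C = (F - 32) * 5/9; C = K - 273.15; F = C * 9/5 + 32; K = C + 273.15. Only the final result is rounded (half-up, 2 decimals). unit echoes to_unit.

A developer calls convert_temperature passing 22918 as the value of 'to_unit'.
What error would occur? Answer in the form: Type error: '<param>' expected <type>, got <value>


Spec: 'to_unit' is declared as string; 22918 is an integer.
Type error: 'to_unit' expected string, got 22918


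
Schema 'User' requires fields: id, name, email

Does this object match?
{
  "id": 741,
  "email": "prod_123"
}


Checking required fields...
Missing: name
Invalid - missing required field 'name'


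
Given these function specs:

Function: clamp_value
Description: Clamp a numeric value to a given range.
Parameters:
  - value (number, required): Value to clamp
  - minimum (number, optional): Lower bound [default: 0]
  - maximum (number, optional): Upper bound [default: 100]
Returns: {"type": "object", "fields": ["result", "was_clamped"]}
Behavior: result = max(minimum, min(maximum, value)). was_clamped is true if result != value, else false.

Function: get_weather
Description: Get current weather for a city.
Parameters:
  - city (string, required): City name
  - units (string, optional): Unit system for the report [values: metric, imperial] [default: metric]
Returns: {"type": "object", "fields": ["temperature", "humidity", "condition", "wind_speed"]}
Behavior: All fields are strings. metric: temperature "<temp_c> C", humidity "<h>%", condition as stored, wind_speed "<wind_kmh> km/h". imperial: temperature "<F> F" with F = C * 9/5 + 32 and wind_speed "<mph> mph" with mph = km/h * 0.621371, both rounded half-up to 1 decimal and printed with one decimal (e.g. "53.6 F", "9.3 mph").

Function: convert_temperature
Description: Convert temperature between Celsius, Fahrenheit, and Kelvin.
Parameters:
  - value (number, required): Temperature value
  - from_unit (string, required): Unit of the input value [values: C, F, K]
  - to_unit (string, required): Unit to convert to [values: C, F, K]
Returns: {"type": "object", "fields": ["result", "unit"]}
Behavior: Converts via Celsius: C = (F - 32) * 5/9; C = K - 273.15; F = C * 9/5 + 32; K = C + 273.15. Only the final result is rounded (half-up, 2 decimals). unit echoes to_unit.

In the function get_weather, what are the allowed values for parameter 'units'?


The get_weather spec declares:
  - units (string, optional): Unit system for the report [values: metric, imperial] [default: metric]
Allowed values:
metric, imperial


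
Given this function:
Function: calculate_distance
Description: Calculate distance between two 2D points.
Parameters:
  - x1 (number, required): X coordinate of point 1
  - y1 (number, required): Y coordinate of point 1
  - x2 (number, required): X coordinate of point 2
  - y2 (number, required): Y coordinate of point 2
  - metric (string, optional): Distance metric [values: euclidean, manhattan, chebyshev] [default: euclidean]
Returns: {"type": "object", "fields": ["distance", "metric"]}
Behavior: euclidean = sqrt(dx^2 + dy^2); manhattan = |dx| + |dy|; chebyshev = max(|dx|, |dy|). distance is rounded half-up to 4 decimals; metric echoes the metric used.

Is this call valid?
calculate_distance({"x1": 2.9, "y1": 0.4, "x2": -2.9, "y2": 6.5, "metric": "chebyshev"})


Checking all required parameters present and types match... All valid.
Valid


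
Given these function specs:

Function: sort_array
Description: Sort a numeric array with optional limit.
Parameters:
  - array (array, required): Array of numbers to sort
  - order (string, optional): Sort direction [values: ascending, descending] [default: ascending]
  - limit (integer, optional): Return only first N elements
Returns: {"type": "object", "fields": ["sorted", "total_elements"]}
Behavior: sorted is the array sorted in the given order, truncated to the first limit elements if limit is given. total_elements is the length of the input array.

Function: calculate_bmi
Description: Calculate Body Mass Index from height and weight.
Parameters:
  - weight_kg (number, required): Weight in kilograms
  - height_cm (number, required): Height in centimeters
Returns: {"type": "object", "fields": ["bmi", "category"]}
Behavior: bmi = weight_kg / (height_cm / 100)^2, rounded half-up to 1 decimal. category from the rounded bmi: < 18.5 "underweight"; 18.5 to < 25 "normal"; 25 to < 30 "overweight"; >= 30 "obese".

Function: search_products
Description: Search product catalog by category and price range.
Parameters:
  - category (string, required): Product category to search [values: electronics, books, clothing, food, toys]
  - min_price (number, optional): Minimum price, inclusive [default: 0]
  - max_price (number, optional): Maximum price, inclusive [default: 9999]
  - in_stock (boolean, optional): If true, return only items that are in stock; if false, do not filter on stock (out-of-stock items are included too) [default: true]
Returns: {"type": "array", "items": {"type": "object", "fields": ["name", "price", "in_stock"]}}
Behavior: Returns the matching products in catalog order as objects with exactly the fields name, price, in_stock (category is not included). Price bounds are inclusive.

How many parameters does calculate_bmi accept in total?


Parameters of calculate_bmi: weight_kg (required), height_cm (required)
Total:
2


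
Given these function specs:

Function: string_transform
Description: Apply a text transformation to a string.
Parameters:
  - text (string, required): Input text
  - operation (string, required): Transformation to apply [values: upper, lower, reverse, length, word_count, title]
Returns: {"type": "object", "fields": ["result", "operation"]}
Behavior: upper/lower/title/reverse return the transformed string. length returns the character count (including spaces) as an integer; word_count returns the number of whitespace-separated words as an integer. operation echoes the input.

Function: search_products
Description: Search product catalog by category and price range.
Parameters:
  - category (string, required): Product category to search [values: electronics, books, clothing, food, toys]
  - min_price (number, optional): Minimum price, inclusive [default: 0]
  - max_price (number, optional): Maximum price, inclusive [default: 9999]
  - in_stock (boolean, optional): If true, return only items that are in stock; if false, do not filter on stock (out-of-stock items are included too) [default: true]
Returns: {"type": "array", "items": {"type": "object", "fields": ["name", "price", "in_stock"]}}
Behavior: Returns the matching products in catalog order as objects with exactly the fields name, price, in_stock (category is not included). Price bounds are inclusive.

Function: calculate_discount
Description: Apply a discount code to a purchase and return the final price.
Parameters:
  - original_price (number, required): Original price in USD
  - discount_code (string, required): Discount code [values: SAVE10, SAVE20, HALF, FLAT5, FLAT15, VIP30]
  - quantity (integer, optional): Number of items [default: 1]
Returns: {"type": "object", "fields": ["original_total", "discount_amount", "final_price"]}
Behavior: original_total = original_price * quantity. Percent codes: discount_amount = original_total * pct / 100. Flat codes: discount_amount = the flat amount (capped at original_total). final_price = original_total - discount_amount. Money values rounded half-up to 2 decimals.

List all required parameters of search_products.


Parameters of search_products and their required/optional flag:
  category: required
  min_price: optional
  max_price: optional
  in_stock: optional
category


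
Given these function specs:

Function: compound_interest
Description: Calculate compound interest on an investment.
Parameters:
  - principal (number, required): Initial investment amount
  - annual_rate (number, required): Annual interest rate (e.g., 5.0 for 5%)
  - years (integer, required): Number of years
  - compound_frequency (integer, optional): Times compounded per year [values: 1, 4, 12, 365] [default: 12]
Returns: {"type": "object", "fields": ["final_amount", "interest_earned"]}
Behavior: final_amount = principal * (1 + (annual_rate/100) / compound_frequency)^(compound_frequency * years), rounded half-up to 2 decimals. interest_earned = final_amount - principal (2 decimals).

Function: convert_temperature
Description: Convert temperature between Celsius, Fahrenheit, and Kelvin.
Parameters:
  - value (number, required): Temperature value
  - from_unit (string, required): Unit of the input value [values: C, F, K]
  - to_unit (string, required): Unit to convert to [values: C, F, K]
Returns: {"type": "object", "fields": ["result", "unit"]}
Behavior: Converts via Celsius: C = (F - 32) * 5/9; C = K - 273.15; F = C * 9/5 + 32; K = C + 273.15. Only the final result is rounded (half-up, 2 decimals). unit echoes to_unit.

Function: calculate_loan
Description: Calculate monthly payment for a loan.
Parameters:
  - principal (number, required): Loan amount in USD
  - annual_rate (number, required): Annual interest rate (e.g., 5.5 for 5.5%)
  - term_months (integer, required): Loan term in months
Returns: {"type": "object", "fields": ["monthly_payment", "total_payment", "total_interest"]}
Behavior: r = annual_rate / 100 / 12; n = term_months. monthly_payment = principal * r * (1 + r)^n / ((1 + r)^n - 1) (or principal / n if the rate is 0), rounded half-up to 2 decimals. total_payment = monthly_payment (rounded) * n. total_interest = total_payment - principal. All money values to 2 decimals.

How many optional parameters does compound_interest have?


Parameters of compound_interest: principal (required), annual_rate (required), years (required), compound_frequency (optional)
Optional count:
1


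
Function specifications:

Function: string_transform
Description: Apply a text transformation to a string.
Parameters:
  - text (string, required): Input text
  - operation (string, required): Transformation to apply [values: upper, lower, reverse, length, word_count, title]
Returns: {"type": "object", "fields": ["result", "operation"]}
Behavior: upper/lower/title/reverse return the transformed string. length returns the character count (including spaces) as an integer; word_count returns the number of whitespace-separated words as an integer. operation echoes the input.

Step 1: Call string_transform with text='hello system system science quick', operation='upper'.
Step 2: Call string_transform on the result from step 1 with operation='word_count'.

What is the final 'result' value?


Step 1: string_transform(text='hello system system science quick', operation='upper')
  -> result = 'HELLO SYSTEM SYSTEM SCIENCE QUICK'
Step 2: string_transform(text='HELLO SYSTEM SYSTEM SCIENCE QUICK', operation='word_count')
  words: HELLO, SYSTEM, SYSTEM, SCIENCE, QUICK -> 5
  -> result = 5
5


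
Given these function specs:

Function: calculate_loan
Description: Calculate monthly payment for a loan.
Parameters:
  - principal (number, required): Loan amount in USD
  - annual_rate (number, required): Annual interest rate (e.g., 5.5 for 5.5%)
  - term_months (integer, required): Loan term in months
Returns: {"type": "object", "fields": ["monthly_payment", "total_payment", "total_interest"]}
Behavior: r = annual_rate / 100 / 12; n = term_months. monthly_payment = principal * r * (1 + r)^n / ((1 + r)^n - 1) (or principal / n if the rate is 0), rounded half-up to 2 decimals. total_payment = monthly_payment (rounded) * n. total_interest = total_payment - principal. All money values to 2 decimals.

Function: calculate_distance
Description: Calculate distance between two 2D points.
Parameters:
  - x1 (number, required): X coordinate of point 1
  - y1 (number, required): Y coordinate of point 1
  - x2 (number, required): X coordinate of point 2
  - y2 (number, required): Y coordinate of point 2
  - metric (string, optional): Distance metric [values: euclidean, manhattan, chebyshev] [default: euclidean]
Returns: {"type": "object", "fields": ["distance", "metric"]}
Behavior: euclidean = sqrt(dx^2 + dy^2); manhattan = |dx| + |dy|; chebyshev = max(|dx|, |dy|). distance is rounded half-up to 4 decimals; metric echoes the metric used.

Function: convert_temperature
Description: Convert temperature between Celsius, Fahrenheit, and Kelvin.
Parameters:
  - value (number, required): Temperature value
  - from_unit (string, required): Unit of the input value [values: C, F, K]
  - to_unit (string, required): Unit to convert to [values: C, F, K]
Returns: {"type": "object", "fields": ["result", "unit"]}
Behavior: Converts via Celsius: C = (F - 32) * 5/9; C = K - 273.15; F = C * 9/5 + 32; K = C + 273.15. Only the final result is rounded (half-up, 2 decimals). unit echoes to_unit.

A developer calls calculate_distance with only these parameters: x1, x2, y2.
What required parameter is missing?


Required parameters: x1, y1, x2, y2
Provided: x1, x2, y2
Missing: y1
y1


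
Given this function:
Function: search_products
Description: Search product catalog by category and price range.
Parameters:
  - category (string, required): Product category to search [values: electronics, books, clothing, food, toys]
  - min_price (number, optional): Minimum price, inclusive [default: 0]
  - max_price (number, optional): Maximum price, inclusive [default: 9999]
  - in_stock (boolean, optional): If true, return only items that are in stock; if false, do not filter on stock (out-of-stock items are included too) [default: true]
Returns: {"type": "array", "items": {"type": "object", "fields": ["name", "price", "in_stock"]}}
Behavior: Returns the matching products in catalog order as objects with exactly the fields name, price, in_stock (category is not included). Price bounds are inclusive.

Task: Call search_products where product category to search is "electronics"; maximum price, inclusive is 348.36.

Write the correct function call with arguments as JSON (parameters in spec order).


Mapping each described value to its parameter name:
  'Product category to search' -> category = "electronics"
  'Maximum price, inclusive' -> max_price = 348.36
search_products({"category": "electronics", "max_price": 348.36})


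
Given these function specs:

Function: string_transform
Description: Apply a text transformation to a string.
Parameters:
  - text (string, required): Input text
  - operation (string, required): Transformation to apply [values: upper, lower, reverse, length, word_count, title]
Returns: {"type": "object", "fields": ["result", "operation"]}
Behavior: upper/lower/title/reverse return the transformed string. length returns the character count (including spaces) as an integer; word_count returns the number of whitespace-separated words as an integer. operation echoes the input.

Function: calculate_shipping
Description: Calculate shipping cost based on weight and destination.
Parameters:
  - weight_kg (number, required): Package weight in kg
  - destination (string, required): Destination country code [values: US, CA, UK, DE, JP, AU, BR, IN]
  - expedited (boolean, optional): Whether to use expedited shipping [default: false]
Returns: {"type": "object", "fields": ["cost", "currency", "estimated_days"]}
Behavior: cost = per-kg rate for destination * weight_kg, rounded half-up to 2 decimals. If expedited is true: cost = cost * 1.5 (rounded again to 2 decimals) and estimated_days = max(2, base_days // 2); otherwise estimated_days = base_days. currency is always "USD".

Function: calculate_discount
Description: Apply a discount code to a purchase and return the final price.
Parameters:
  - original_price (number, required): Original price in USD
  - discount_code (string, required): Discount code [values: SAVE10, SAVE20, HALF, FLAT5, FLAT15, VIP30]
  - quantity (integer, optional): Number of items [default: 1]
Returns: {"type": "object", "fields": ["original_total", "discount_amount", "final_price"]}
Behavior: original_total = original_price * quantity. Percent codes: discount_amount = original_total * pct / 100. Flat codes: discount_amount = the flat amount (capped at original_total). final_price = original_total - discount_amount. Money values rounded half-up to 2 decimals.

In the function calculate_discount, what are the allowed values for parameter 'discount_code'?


The calculate_discount spec declares:
  - discount_code (string, required): Discount code [values: SAVE10, SAVE20, HALF, FLAT5, FLAT15, VIP30]
Allowed values:
SAVE10, SAVE20, HALF, FLAT5, FLAT15, VIP30


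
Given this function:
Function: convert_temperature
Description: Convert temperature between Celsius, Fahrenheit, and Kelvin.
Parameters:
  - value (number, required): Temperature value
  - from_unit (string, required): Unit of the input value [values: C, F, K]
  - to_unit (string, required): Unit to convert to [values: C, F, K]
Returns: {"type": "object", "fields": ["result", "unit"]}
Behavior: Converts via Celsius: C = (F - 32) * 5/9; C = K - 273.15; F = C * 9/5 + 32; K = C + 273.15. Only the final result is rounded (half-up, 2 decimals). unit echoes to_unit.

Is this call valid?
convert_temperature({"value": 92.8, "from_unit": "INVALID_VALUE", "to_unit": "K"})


Checking parameter values...
Parameter 'from_unit' has value 'INVALID_VALUE' not in allowed: C, F, K
Invalid - 'from_unit' must be one of C, F, K


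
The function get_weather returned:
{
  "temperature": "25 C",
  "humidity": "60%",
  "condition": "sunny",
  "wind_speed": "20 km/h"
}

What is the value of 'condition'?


sunny


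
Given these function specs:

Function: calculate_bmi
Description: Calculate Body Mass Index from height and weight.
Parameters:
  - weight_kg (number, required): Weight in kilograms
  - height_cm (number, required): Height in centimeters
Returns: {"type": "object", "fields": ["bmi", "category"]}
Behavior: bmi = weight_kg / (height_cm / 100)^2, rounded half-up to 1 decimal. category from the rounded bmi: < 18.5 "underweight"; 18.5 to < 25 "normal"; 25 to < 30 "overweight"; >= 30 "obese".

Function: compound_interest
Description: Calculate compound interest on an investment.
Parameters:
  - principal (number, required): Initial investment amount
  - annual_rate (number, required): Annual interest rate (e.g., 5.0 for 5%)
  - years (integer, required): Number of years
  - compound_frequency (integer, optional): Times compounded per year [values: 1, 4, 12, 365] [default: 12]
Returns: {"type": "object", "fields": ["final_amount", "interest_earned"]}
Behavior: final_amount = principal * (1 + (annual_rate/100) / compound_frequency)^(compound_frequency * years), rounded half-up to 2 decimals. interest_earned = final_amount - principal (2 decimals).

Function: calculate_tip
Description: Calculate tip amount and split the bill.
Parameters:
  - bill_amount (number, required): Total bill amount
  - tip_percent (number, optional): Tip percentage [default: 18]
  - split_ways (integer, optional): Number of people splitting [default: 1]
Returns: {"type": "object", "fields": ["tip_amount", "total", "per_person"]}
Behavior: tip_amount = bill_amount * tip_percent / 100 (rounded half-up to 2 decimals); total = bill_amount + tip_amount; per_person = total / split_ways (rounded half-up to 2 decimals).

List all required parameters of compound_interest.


Parameters of compound_interest and their required/optional flag:
  principal: required
  annual_rate: required
  years: required
  compound_frequency: optional
annual_rate, principal, years


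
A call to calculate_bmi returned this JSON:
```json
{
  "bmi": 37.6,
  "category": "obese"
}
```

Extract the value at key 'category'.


obese


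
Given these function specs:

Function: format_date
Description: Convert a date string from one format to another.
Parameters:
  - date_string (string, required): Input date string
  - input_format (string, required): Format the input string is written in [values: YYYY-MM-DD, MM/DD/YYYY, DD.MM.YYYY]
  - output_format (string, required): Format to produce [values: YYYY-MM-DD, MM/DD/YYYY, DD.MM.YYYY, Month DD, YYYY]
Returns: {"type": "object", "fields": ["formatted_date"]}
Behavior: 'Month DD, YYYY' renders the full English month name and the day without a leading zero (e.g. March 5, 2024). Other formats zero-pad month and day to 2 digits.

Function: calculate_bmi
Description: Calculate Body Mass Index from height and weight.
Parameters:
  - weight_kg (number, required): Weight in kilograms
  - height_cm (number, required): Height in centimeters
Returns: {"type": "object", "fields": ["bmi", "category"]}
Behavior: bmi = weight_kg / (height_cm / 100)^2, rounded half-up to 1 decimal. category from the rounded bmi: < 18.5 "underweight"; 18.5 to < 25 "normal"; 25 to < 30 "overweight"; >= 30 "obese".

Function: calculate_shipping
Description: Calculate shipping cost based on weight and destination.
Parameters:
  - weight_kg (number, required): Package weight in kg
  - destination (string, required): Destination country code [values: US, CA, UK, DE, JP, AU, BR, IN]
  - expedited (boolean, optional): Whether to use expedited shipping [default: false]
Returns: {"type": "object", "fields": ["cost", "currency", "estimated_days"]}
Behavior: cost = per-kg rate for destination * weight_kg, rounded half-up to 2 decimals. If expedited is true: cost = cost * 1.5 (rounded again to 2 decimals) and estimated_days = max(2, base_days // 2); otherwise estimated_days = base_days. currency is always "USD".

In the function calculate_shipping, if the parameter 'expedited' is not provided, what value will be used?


The calculate_shipping spec declares:
  - expedited (boolean, optional): Whether to use expedited shipping [default: false]
Default:
false


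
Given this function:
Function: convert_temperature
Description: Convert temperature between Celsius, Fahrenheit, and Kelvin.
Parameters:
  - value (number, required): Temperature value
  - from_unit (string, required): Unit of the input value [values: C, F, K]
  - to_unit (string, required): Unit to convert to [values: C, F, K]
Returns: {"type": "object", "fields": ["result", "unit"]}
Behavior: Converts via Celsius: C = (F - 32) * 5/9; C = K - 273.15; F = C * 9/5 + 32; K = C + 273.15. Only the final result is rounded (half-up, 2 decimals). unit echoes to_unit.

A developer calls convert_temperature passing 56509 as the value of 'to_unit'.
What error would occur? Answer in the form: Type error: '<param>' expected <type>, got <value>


Spec: 'to_unit' is declared as string; 56509 is an integer.
Type error: 'to_unit' expected string, got 56509


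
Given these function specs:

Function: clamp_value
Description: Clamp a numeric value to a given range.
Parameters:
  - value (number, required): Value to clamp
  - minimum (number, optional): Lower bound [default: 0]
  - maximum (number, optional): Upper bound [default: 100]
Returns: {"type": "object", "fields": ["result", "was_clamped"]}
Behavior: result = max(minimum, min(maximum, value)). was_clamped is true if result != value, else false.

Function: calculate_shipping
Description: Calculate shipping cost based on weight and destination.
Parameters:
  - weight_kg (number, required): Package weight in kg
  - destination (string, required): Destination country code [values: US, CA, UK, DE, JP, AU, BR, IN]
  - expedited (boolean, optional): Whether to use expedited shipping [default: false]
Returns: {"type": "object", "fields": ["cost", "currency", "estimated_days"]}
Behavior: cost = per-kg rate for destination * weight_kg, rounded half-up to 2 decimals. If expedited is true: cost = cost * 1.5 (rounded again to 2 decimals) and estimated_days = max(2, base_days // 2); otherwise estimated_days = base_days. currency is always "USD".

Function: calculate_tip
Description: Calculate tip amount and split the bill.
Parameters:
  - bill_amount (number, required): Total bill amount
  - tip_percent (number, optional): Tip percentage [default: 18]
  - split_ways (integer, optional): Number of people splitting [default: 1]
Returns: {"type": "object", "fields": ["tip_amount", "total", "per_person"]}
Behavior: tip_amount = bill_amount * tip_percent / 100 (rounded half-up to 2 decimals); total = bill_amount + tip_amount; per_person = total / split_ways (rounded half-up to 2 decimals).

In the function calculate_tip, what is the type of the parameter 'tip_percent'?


The calculate_tip spec declares:
  - tip_percent (number, optional): Tip percentage [default: 18]
Type:
number


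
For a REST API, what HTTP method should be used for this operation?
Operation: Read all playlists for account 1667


GET = read, POST = create, PUT = update/replace, DELETE = remove
This operation is a read.
GET


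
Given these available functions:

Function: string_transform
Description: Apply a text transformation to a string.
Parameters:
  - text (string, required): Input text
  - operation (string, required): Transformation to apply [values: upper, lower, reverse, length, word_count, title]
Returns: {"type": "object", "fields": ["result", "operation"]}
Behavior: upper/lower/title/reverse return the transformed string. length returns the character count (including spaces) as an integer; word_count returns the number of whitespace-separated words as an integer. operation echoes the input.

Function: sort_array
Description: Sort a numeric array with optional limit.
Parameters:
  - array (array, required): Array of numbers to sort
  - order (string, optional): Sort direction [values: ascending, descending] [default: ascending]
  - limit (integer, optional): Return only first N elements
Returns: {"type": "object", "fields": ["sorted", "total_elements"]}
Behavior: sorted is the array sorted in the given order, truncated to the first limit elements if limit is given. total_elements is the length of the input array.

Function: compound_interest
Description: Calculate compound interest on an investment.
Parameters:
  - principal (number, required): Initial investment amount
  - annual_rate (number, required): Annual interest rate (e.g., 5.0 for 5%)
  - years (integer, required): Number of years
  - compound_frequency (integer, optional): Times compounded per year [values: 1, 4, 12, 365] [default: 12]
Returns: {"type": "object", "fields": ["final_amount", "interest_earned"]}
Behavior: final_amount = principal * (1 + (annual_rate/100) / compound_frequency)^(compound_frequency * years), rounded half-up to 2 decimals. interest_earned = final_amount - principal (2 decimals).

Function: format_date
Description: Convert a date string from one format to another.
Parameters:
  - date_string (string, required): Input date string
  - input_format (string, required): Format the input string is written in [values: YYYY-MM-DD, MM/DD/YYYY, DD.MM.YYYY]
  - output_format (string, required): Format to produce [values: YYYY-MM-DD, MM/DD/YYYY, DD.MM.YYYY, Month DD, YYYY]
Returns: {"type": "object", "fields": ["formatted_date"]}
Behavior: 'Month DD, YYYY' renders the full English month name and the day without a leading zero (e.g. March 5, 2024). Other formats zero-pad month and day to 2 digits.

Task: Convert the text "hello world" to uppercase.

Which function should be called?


The task needs a function whose description is: Apply a text transformation to a string.
string_transform


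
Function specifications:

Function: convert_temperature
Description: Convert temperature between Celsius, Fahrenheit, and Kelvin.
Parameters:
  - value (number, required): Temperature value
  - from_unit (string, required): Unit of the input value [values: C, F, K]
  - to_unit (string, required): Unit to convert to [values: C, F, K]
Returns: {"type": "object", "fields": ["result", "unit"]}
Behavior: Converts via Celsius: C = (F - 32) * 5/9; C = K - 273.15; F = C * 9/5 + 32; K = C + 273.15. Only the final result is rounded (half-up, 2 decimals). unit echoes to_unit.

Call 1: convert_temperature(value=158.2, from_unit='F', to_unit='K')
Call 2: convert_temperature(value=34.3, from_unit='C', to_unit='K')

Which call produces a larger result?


Call 1:
  To C: (158.2 - 32) * 5/9 = 70.111111
  To K: 70.111111 + 273.15 = 343.261111
  Round to 2 decimals: 343.26
  -> 343.26 K
Call 2:
  Input already in C: 34.3
  To K: 34.3 + 273.15 = 307.45
  Round to 2 decimals: 307.45
  -> 307.45 K
Call 1 (343.26 K)


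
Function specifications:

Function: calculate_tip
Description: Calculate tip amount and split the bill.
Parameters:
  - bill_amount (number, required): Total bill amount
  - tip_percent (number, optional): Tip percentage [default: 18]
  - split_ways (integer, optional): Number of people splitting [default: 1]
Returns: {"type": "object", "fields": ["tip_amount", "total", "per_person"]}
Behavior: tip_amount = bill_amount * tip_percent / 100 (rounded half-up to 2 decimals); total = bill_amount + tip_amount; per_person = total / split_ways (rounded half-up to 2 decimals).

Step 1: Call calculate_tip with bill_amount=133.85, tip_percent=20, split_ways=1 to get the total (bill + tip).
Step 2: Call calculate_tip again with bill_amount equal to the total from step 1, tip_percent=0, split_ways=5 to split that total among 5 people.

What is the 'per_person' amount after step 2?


Step 1: calculate_tip(bill_amount=133.85, tip_percent=20, split_ways=1)
  tip_amount = 133.85 * 20/100 = 26.77 -> 26.77
  total = 133.85 + 26.77 = 160.62
  per_person = 160.62 / 1 = 160.62 -> 160.62
  -> total = 160.62
Step 2: calculate_tip(bill_amount=160.62, tip_percent=0, split_ways=5)
  tip_amount = 160.62 * 0/100 = 0 -> 0.00
  total = 160.62 + 0.00 = 160.62
  per_person = 160.62 / 5 = 32.124 -> 32.12
  -> per_person = 32.12
$32.12


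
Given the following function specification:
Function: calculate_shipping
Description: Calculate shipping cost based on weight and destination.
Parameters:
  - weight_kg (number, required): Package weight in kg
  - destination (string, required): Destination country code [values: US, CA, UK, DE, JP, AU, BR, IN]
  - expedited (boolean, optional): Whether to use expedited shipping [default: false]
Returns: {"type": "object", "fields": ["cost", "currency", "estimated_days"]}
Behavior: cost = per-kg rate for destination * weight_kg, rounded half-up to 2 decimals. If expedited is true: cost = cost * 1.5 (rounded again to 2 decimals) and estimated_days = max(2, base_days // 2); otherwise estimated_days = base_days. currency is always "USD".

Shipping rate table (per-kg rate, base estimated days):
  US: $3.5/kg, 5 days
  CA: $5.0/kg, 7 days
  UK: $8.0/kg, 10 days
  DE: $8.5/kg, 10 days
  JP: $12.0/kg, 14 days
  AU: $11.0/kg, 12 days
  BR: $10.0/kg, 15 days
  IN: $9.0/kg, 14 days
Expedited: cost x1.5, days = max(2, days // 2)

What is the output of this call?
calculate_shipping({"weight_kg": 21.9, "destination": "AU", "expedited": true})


Rate for AU: $11.0/kg, base 12 days
cost = 11.0 * 21.9 = 240.9 -> 240.90
expedited: cost = 240.90 * 1.5 = 361.35 -> 361.35; estimated_days = max(2, 12 // 2) = 6
Output:
{"cost": 361.35, "currency": "USD", "estimated_days": 6}


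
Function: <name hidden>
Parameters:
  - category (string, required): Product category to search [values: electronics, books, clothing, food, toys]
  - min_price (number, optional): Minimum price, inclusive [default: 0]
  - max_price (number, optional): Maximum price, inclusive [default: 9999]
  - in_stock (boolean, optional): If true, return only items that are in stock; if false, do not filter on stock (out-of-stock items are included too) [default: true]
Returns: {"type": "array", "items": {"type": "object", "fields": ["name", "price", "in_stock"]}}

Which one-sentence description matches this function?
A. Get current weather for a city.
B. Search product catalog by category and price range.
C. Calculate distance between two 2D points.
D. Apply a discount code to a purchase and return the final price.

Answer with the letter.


Parameters category, min_price, max_price, in_stock and return "array" fit: Search product catalog by category and price range.
B


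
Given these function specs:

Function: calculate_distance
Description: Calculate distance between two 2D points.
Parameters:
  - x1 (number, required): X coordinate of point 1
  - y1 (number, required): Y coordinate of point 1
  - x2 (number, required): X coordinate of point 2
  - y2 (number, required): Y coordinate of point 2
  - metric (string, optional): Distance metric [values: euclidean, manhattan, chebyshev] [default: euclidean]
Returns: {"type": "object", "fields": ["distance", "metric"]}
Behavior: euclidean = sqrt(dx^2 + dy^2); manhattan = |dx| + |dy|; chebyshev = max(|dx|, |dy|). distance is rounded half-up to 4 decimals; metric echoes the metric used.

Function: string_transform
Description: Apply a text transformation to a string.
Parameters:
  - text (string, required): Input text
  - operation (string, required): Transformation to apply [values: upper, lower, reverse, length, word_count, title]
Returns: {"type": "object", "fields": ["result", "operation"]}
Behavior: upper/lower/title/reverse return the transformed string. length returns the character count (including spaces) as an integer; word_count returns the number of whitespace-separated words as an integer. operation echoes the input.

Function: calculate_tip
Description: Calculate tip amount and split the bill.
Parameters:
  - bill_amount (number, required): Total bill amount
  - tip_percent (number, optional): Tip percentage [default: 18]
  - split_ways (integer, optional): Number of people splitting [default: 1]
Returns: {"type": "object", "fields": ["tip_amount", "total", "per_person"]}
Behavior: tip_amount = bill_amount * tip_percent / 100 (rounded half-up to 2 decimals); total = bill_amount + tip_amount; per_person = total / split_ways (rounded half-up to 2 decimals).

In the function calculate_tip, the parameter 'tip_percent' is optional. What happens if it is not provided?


The calculate_tip spec declares:
  - tip_percent (number, optional): Tip percentage [default: 18]
It defaults to 18


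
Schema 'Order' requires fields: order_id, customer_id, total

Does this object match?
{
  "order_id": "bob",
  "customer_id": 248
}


Checking required fields...
Missing: total
Invalid - missing required field 'total'


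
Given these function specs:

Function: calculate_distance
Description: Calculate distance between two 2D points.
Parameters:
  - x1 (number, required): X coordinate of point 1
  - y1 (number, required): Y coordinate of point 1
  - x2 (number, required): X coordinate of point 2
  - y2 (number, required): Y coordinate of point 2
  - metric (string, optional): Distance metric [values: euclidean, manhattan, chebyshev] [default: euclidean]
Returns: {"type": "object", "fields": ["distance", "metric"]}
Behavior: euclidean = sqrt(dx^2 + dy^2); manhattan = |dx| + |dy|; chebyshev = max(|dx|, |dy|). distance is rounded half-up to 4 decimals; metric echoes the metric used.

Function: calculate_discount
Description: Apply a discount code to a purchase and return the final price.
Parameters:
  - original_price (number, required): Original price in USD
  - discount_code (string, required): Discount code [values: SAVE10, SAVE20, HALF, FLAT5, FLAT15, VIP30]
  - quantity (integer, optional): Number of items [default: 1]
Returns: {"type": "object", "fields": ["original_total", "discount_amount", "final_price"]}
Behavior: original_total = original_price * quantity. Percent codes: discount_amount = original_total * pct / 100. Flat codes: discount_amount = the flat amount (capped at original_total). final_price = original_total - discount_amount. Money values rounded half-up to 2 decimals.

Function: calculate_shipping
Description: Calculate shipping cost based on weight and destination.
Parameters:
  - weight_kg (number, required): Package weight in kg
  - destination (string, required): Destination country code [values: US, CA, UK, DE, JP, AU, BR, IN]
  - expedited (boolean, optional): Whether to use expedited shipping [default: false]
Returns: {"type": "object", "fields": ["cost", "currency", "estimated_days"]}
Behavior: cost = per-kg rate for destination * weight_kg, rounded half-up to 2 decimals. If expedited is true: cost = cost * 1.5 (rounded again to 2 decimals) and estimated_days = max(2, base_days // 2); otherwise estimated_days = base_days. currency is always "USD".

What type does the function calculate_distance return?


The calculate_distance spec declares Returns: {"type": "object", "fields": ["distance", "metric"]}
Type:
object


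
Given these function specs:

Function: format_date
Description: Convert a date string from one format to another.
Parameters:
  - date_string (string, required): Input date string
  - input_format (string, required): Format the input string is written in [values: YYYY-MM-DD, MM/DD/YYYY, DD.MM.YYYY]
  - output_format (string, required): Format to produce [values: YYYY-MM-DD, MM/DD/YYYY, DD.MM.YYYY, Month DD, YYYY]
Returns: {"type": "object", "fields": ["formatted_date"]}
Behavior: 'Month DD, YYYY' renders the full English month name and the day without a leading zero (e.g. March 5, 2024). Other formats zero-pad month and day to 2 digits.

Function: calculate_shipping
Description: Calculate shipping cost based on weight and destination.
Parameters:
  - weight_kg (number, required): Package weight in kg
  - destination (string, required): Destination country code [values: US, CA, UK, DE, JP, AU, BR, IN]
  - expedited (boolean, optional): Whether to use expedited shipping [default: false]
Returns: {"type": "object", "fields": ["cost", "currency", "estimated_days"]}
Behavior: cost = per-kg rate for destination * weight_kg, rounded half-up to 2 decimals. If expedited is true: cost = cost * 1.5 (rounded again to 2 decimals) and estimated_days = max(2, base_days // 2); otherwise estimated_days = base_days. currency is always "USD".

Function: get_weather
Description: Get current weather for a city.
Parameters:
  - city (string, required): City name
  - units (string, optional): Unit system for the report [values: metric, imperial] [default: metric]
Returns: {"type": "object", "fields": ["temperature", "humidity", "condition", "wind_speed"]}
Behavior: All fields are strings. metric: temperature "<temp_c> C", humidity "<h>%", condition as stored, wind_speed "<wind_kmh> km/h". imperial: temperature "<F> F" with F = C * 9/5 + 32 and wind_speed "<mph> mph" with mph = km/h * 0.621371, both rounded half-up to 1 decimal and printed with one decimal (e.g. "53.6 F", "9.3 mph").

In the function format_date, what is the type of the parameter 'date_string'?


The format_date spec declares:
  - date_string (string, required): Input date string
Type:
string


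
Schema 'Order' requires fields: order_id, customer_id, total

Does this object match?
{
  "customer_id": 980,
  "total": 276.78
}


Checking required fields...
Missing: order_id
Invalid - missing required field 'order_id'


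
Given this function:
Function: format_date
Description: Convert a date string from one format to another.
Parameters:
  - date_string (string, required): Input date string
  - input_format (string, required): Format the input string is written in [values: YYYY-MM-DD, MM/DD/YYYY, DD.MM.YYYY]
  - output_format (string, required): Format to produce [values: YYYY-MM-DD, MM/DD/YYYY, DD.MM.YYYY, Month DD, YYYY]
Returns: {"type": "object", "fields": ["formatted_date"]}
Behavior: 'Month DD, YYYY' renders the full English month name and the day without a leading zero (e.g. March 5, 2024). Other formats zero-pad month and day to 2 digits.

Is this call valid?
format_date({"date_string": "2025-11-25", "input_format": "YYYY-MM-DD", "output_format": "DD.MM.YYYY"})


Checking all required parameters present and types match... All valid.
Valid


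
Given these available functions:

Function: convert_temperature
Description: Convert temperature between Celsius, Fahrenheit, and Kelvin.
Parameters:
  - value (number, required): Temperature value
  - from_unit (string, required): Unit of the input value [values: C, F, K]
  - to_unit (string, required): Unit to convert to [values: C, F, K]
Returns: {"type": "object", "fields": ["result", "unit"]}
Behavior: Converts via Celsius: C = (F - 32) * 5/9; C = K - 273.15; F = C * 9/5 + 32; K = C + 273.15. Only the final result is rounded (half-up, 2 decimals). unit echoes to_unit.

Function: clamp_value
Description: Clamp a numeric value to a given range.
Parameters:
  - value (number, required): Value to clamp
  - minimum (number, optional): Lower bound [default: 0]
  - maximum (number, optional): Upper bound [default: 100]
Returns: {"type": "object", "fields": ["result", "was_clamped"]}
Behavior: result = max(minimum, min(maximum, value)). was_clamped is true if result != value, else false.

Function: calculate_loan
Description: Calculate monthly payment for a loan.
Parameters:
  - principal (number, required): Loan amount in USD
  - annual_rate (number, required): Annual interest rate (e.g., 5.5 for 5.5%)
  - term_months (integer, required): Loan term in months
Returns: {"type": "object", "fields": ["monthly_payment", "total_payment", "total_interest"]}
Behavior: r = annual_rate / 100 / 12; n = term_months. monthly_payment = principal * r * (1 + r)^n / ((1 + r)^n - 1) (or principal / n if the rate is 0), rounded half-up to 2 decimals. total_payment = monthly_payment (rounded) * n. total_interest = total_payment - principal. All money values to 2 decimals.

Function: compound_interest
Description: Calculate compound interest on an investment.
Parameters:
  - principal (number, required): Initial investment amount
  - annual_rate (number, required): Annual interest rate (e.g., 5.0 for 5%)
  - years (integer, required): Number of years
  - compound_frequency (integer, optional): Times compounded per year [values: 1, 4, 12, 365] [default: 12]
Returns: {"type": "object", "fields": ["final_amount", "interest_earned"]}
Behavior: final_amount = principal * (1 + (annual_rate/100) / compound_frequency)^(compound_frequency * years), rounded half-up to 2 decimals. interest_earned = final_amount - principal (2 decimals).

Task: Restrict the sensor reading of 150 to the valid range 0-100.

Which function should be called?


The task needs a function whose description is: Clamp a numeric value to a given range.
clamp_value
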